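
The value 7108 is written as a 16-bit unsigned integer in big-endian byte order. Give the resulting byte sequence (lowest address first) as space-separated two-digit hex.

1B C4

7108 in hexadecimal, padded to 16 bits, is 0x1BC4.
Split into bytes (most-significant first): 1B C4.
Big-endian: lowest address holds the most-significant byte.
So the memory order matches the most-significant-first order: 1B C4.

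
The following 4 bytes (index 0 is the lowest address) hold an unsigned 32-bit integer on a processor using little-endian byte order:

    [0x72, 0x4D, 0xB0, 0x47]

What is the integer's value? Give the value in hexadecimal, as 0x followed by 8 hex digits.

Little-endian: lowest address holds the least-significant byte.
Reassemble most-significant byte first: 47 B0 4D 72 → 0x47B04D72.

0x47B04D72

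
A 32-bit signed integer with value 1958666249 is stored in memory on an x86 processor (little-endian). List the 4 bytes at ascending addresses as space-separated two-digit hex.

09 E0 BE 74

1958666249 in hexadecimal, padded to 32 bits, is 0x74BEE009.
Split into bytes (most-significant first): 74 BE E0 09.
Little-endian: lowest address holds the least-significant byte.
So at ascending addresses the bytes are 09 E0 BE 74.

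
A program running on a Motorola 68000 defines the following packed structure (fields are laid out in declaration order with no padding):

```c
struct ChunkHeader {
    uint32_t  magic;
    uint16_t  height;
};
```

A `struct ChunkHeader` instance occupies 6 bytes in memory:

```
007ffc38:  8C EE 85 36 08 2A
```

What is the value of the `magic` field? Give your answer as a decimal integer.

`magic` is the first field, at byte offset 0, occupying 4 bytes.
Bytes at offsets 0..3: 8C EE 85 36.
Big-endian stores the most-significant byte at the lowest address.
The bytes are already most-significant first: 0x8CEE8536.
0x8CEE8536 = 2364441910.

2364441910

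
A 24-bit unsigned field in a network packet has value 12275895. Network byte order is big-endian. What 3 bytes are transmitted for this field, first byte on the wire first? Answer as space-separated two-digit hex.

BB 50 B7

12275895 in hexadecimal, padded to 24 bits, is 0xBB50B7.
Split into bytes (most-significant first): BB 50 B7.
Big-endian: lowest address holds the most-significant byte.
So the memory order matches the most-significant-first order: BB 50 B7.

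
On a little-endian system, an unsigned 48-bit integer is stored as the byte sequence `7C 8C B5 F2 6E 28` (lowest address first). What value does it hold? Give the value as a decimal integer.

In little-endian order the low byte comes first in memory.
Reassemble most-significant byte first: 28 6E F2 B5 8C 7C → 0x286EF2B58C7C.
0x286EF2B58C7C = 44456983497852.

44456983497852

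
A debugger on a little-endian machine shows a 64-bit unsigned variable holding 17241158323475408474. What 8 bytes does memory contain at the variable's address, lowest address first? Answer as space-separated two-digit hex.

17241158323475408474 in hexadecimal, padded to 64 bits, is 0xEF44E625CB05665A.
Split into bytes (most-significant first): EF 44 E6 25 CB 05 66 5A.
In little-endian order the low byte comes first in memory.
So at ascending addresses the bytes are 5A 66 05 CB 25 E6 44 EF.

5A 66 05 CB 25 E6 44 EF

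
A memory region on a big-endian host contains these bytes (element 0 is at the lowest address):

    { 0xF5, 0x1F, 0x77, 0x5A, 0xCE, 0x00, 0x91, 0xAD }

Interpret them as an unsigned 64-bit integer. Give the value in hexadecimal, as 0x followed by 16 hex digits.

In big-endian order the high byte comes first in memory.
The bytes are already most-significant first: 0xF51F775ACE0091AD.

0xF51F775ACE0091AD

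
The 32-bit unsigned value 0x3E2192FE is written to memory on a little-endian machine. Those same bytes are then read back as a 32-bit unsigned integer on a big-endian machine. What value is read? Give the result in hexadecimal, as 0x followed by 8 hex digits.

Stored little-endian, the bytes at ascending addresses are FE 92 21 3E.
Read back as big-endian, the last byte is least significant, giving 0xFE92213E.

0xFE92213E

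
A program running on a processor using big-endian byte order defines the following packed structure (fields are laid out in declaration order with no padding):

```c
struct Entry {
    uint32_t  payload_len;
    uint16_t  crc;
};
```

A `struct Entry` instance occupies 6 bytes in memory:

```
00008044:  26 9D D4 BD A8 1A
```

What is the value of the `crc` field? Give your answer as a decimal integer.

`crc` follows `payload_len` (4 bytes), so it starts at byte offset 4 and occupies 2 bytes.
Bytes at offsets 4..5: A8 1A.
In big-endian order the high byte comes first in memory.
The bytes are already most-significant first: 0xA81A.
0xA81A = 43034.

43034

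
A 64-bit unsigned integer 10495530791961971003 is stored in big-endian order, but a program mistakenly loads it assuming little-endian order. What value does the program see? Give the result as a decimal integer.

10495530791961971003 in 64-bit hexadecimal is 0x91A79DA5C811493B.
Stored big-endian, the bytes at ascending addresses are 91 A7 9D A5 C8 11 49 3B.
Read back as little-endian, the first byte is least significant, giving 0x3B4911C8A59DA791.
0x3B4911C8A59DA791 = 4271965275007330193.

4271965275007330193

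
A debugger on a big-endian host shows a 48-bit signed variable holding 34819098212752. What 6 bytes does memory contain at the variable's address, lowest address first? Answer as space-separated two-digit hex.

34819098212752 in hexadecimal, padded to 48 bits, is 0x1FAAF3FAF990.
Split into bytes (most-significant first): 1F AA F3 FA F9 90.
Big-endian: lowest address holds the most-significant byte.
So the memory order matches the most-significant-first order: 1F AA F3 FA F9 90.

1F AA F3 FA F9 90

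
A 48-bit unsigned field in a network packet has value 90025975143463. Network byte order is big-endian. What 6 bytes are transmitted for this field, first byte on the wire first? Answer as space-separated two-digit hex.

51 E0 CE 44 DC 27

90025975143463 in hexadecimal, padded to 48 bits, is 0x51E0CE44DC27.
Split into bytes (most-significant first): 51 E0 CE 44 DC 27.
Big-endian: lowest address holds the most-significant byte.
So the memory order matches the most-significant-first order: 51 E0 CE 44 DC 27.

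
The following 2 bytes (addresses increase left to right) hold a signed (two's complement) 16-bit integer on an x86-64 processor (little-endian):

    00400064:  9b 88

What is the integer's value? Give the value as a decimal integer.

-30565

In little-endian order the low byte comes first in memory.
Reassemble most-significant byte first: 88 9B → 0x889B.
Top bit is set, so as a signed 16-bit value this is 0x889B − 2^16 = -30565.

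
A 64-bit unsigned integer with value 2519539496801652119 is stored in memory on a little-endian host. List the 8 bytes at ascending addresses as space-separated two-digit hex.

2519539496801652119 in hexadecimal, padded to 64 bits, is 0x22F733D2C06DCD97.
Split into bytes (most-significant first): 22 F7 33 D2 C0 6D CD 97.
Little-endian: lowest address holds the least-significant byte.
So at ascending addresses the bytes are 97 CD 6D C0 D2 33 F7 22.

97 CD 6D C0 D2 33 F7 22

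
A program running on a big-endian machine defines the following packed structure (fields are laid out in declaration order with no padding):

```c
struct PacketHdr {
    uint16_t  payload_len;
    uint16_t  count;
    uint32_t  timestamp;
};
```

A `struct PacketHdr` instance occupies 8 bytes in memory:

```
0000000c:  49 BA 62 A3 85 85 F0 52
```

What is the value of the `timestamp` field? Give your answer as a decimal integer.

`timestamp` follows `payload_len` (2 B), `count` (2 B), so it starts at offset 2 + 2 = 4 and occupies 4 bytes.
Bytes at offsets 4..7: 85 85 F0 52.
In big-endian order the high byte comes first in memory.
The bytes are already most-significant first: 0x8585F052.
0x8585F052 = 2240147538.

2240147538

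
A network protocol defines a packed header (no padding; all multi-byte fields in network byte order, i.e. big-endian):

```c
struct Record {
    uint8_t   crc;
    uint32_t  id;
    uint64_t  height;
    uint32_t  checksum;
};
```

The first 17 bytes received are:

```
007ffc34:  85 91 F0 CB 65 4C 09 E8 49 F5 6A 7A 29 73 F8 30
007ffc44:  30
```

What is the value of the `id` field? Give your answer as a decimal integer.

2448477029

`id` follows `crc` (1 byte), so it starts at byte offset 1 and occupies 4 bytes.
Bytes at offsets 1..4: 91 F0 CB 65.
Big-endian stores the most-significant byte at the lowest address.
The bytes are already most-significant first: 0x91F0CB65.
0x91F0CB65 = 2448477029.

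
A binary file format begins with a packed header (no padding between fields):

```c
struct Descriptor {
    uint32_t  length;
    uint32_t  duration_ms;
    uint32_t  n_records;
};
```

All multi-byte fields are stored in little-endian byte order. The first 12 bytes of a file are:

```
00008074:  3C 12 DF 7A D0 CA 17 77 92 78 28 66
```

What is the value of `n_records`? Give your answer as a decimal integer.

1713928338

`n_records` follows `length` (4 B), `duration_ms` (4 B), so it starts at offset 4 + 4 = 8 and occupies 4 bytes.
Bytes at offsets 8..11: 92 78 28 66.
In little-endian order the low byte comes first in memory.
Reassemble most-significant byte first: 66 28 78 92 → 0x66287892.
0x66287892 = 1713928338.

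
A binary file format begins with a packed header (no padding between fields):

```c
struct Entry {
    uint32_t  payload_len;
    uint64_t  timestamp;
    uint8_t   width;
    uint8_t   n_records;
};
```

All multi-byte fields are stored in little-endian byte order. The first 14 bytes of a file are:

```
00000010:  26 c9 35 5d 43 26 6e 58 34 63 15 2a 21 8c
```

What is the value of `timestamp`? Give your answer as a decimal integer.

`timestamp` follows `payload_len` (4 bytes), so it starts at byte offset 4 and occupies 8 bytes.
Bytes at offsets 4..11: 43 26 6E 58 34 63 15 2A.
Little-endian stores the least-significant byte at the lowest address.
Reassemble most-significant byte first: 2A 15 63 34 58 6E 26 43 → 0x2A156334586E2643.
0x2A156334586E2643 = 3032439000576960067.

3032439000576960067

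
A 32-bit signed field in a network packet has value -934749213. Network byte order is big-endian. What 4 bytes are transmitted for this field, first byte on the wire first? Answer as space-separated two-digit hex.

C8 48 DB E3

Two's complement of -934749213 in 32 bits: 934749213 = 0x37B7241D; invert → 0xC848DBE2; add 1 → 0xC848DBE3.
Split into bytes (most-significant first): C8 48 DB E3.
Big-endian stores the most-significant byte at the lowest address.
So the memory order matches the most-significant-first order: C8 48 DB E3.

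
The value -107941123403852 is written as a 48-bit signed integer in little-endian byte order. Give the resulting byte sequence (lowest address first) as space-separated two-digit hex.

B4 CF AE FF D3 9D

Two's complement of -107941123403852 in 48 bits: 107941123403852 = 0x622C0051304C; invert → 0x9DD3FFAECFB3; add 1 → 0x9DD3FFAECFB4.
Split into bytes (most-significant first): 9D D3 FF AE CF B4.
In little-endian order the low byte comes first in memory.
So at ascending addresses the bytes are B4 CF AE FF D3 9D.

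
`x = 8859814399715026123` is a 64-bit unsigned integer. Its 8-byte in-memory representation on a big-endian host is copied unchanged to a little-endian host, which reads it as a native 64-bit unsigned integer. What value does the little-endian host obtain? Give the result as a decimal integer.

8859814399715026123 in 64-bit hexadecimal is 0x7AF4624156E7A4CB.
Stored big-endian, the bytes at ascending addresses are 7A F4 62 41 56 E7 A4 CB.
Read back as little-endian, the first byte is least significant, giving 0xCBA4E7564162F47A.
0xCBA4E7564162F47A = 14674107843530126458.

14674107843530126458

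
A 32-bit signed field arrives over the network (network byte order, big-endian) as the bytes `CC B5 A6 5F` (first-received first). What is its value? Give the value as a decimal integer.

In big-endian order the high byte comes first in memory.
The bytes are already most-significant first: 0xCCB5A65F.
Top bit is set, so as a signed 32-bit value this is 0xCCB5A65F − 2^32 = -860510625.

-860510625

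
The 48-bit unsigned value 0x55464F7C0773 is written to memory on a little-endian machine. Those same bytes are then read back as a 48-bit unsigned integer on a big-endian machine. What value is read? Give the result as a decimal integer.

126475987535445

Stored little-endian, the bytes at ascending addresses are 73 07 7C 4F 46 55.
Read back as big-endian, the last byte is least significant, giving 0x73077C4F4655.
0x73077C4F4655 = 126475987535445.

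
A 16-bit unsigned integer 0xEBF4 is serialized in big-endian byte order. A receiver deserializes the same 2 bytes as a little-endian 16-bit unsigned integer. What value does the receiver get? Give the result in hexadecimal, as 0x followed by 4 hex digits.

Stored big-endian, the bytes at ascending addresses are EB F4.
Read back as little-endian, the first byte is least significant, giving 0xF4EB.

0xF4EB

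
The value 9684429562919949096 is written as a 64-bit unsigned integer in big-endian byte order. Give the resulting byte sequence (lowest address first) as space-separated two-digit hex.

9684429562919949096 in hexadecimal, padded to 64 bits, is 0x866601608E229328.
Split into bytes (most-significant first): 86 66 01 60 8E 22 93 28.
Big-endian stores the most-significant byte at the lowest address.
So the memory order matches the most-significant-first order: 86 66 01 60 8E 22 93 28.

86 66 01 60 8E 22 93 28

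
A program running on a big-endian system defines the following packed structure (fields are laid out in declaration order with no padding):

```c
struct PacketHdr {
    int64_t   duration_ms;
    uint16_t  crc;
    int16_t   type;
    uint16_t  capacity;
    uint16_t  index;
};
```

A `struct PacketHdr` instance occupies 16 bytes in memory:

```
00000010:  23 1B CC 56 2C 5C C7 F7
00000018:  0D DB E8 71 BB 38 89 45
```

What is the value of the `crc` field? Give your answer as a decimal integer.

3547

`crc` follows `duration_ms` (8 bytes), so it starts at byte offset 8 and occupies 2 bytes.
Bytes at offsets 8..9: 0D DB.
Big-endian stores the most-significant byte at the lowest address.
The bytes are already most-significant first: 0x0DDB.
0x0DDB = 3547.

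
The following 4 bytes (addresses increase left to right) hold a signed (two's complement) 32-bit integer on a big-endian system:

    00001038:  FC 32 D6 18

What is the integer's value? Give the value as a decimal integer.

In big-endian order the high byte comes first in memory.
The bytes are already most-significant first: 0xFC32D618.
Top bit is set, so as a signed 32-bit value this is 0xFC32D618 − 2^32 = -63777256.

-63777256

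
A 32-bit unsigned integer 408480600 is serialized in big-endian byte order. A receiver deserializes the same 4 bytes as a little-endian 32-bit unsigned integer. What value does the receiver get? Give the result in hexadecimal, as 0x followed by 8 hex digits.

0x58EB5818

408480600 in 32-bit hexadecimal is 0x1858EB58.
Stored big-endian, the bytes at ascending addresses are 18 58 EB 58.
Read back as little-endian, the first byte is least significant, giving 0x58EB5818.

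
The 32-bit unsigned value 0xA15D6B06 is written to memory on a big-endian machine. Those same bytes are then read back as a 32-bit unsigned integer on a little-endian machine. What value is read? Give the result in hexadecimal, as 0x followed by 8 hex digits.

0x066B5DA1

Stored big-endian, the bytes at ascending addresses are A1 5D 6B 06.
Read back as little-endian, the first byte is least significant, giving 0x066B5DA1.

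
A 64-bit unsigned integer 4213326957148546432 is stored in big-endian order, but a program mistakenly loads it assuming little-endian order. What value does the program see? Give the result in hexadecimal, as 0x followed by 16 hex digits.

4213326957148546432 in 64-bit hexadecimal is 0x3A78BE8B5B6AA580.
Stored big-endian, the bytes at ascending addresses are 3A 78 BE 8B 5B 6A A5 80.
Read back as little-endian, the first byte is least significant, giving 0x80A56A5B8BBE783A.

0x80A56A5B8BBE783A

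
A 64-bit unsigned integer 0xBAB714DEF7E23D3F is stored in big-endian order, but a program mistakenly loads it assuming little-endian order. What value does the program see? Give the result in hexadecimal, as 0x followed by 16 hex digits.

0x3F3DE2F7DE14B7BA

Stored big-endian, the bytes at ascending addresses are BA B7 14 DE F7 E2 3D 3F.
Read back as little-endian, the first byte is least significant, giving 0x3F3DE2F7DE14B7BA.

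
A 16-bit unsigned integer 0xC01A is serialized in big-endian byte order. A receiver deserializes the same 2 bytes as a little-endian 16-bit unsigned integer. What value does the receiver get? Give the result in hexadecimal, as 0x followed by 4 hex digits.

Stored big-endian, the bytes at ascending addresses are C0 1A.
Read back as little-endian, the first byte is least significant, giving 0x1AC0.

0x1AC0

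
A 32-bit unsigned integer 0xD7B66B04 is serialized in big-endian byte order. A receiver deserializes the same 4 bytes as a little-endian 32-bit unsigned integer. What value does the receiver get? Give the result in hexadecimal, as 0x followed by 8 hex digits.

0x046BB6D7

Stored big-endian, the bytes at ascending addresses are D7 B6 6B 04.
Read back as little-endian, the first byte is least significant, giving 0x046BB6D7.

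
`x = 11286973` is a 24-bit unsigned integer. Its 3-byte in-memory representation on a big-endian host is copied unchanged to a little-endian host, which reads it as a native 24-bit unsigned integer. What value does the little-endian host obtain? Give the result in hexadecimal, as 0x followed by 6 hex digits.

11286973 in 24-bit hexadecimal is 0xAC39BD.
Stored big-endian, the bytes at ascending addresses are AC 39 BD.
Read back as little-endian, the first byte is least significant, giving 0xBD39AC.

0xBD39AC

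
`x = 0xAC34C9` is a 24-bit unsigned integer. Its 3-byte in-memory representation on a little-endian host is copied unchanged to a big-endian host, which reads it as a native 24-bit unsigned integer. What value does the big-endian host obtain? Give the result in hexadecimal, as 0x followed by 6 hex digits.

0xC934AC

Stored little-endian, the bytes at ascending addresses are C9 34 AC.
Read back as big-endian, the last byte is least significant, giving 0xC934AC.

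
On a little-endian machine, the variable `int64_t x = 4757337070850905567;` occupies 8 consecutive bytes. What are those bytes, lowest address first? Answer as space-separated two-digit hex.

DF 95 DD 48 DC 74 05 42

4757337070850905567 in hexadecimal, padded to 64 bits, is 0x420574DC48DD95DF.
Split into bytes (most-significant first): 42 05 74 DC 48 DD 95 DF.
Little-endian stores the least-significant byte at the lowest address.
So at ascending addresses the bytes are DF 95 DD 48 DC 74 05 42.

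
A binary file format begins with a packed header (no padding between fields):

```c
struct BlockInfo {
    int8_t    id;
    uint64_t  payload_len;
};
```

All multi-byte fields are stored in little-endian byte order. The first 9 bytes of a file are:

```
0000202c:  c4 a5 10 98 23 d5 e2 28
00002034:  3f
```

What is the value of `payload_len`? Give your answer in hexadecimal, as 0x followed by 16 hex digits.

0x3F28E2D5239810A5

`payload_len` follows `id` (1 byte), so it starts at byte offset 1 and occupies 8 bytes.
Bytes at offsets 1..8: A5 10 98 23 D5 E2 28 3F.
In little-endian order the low byte comes first in memory.
Reassemble most-significant byte first: 3F 28 E2 D5 23 98 10 A5 → 0x3F28E2D5239810A5.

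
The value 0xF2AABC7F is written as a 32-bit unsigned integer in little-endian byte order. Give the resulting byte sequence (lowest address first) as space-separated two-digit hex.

7F BC AA F2

Split into bytes (most-significant first): F2 AA BC 7F.
In little-endian order the low byte comes first in memory.
So at ascending addresses the bytes are 7F BC AA F2.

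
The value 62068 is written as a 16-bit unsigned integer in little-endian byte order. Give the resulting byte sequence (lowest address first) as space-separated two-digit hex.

74 F2

62068 in hexadecimal, padded to 16 bits, is 0xF274.
Split into bytes (most-significant first): F2 74.
In little-endian order the low byte comes first in memory.
So at ascending addresses the bytes are 74 F2.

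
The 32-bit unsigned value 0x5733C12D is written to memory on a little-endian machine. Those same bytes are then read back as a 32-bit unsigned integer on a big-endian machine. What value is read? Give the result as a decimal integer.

Stored little-endian, the bytes at ascending addresses are 2D C1 33 57.
Read back as big-endian, the last byte is least significant, giving 0x2DC13357.
0x2DC13357 = 767636311.

767636311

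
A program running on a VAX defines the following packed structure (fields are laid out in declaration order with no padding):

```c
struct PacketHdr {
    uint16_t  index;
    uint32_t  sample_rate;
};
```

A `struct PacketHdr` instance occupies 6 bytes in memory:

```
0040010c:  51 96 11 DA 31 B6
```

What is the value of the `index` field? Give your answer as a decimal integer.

`index` is the first field, at byte offset 0, occupying 2 bytes.
Bytes at offsets 0..1: 51 96.
In little-endian order the low byte comes first in memory.
Reassemble most-significant byte first: 96 51 → 0x9651.
0x9651 = 38481.

38481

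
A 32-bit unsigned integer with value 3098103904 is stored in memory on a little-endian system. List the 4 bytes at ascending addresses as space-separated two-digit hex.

3098103904 in hexadecimal, padded to 32 bits, is 0xB8A95060.
Split into bytes (most-significant first): B8 A9 50 60.
Little-endian stores the least-significant byte at the lowest address.
So at ascending addresses the bytes are 60 50 A9 B8.

60 50 A9 B8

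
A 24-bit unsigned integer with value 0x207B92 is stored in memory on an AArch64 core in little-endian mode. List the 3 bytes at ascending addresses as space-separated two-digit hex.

92 7B 20

Split into bytes (most-significant first): 20 7B 92.
Little-endian: lowest address holds the least-significant byte.
So at ascending addresses the bytes are 92 7B 20.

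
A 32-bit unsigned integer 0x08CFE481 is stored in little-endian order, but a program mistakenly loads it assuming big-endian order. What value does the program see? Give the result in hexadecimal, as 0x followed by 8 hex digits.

0x81E4CF08

Stored little-endian, the bytes at ascending addresses are 81 E4 CF 08.
Read back as big-endian, the last byte is least significant, giving 0x81E4CF08.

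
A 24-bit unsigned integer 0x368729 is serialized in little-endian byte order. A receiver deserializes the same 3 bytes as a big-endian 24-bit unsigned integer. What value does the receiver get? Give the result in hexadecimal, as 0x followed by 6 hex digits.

Stored little-endian, the bytes at ascending addresses are 29 87 36.
Read back as big-endian, the last byte is least significant, giving 0x298736.

0x298736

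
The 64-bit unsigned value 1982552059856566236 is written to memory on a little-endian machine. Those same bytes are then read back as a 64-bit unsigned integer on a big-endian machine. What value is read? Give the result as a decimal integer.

15868283944994636571

1982552059856566236 in 64-bit hexadecimal is 0x1B8370982C7837DC.
Stored little-endian, the bytes at ascending addresses are DC 37 78 2C 98 70 83 1B.
Read back as big-endian, the last byte is least significant, giving 0xDC37782C9870831B.
0xDC37782C9870831B = 15868283944994636571.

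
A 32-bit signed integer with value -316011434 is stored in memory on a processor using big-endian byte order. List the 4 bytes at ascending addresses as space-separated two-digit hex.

Two's complement of -316011434 in 32 bits: 316011434 = 0x12D5F3AA; invert → 0xED2A0C55; add 1 → 0xED2A0C56.
Split into bytes (most-significant first): ED 2A 0C 56.
Big-endian: lowest address holds the most-significant byte.
So the memory order matches the most-significant-first order: ED 2A 0C 56.

ED 2A 0C 56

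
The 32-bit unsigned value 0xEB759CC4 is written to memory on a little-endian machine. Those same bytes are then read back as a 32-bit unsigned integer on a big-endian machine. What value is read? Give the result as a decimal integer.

3298588139

Stored little-endian, the bytes at ascending addresses are C4 9C 75 EB.
Read back as big-endian, the last byte is least significant, giving 0xC49C75EB.
0xC49C75EB = 3298588139.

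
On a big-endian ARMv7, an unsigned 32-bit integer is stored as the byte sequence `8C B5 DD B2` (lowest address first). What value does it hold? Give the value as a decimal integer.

In big-endian order the high byte comes first in memory.
The bytes are already most-significant first: 0x8CB5DDB2.
0x8CB5DDB2 = 2360729010.

2360729010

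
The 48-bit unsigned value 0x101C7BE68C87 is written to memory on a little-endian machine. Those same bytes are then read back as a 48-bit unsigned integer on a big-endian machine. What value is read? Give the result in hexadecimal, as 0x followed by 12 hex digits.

0x878CE67B1C10

Stored little-endian, the bytes at ascending addresses are 87 8C E6 7B 1C 10.
Read back as big-endian, the last byte is least significant, giving 0x878CE67B1C10.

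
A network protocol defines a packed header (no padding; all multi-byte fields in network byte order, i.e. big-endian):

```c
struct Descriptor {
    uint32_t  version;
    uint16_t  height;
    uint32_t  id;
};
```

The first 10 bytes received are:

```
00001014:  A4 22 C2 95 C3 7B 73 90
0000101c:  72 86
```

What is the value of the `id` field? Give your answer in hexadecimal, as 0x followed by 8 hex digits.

0x73907286

`id` follows `version` (4 B), `height` (2 B), so it starts at offset 4 + 2 = 6 and occupies 4 bytes.
Bytes at offsets 6..9: 73 90 72 86.
Big-endian stores the most-significant byte at the lowest address.
The bytes are already most-significant first: 0x73907286.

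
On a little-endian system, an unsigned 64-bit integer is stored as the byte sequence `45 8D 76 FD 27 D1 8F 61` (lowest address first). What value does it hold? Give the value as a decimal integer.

In little-endian order the low byte comes first in memory.
Reassemble most-significant byte first: 61 8F D1 27 FD 76 8D 45 → 0x618FD127FD768D45.
0x618FD127FD768D45 = 7030067513034968389.

7030067513034968389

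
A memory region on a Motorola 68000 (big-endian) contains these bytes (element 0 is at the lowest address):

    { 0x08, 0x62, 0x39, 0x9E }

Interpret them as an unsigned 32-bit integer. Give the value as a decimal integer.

Big-endian stores the most-significant byte at the lowest address.
The bytes are already most-significant first: 0x0862399E.
0x0862399E = 140655006.

140655006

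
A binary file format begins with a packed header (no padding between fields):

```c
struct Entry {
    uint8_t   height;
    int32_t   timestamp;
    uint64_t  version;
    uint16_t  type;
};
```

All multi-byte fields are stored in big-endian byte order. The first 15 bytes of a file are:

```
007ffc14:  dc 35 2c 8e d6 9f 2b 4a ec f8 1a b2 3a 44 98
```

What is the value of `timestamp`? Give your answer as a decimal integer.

`timestamp` follows `height` (1 byte), so it starts at byte offset 1 and occupies 4 bytes.
Bytes at offsets 1..4: 35 2C 8E D6.
In big-endian order the high byte comes first in memory.
The bytes are already most-significant first: 0x352C8ED6.
0x352C8ED6 = 892112598.

892112598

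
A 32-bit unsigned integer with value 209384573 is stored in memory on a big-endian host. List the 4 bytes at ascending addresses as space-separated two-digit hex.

209384573 in hexadecimal, padded to 32 bits, is 0x0C7AF47D.
Split into bytes (most-significant first): 0C 7A F4 7D.
Big-endian: lowest address holds the most-significant byte.
So the memory order matches the most-significant-first order: 0C 7A F4 7D.

0C 7A F4 7D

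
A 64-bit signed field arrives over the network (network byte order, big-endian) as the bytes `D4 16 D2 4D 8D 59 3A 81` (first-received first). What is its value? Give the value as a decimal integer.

-3164110457655444863

Big-endian stores the most-significant byte at the lowest address.
The bytes are already most-significant first: 0xD416D24D8D593A81.
Top bit is set, so as a signed 64-bit value this is 0xD416D24D8D593A81 − 2^64 = -3164110457655444863.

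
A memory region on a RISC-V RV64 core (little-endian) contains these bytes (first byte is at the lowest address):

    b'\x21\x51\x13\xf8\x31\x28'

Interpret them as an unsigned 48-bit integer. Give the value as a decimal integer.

In little-endian order the low byte comes first in memory.
Reassemble most-significant byte first: 28 31 F8 13 51 21 → 0x2831F8135121.
0x2831F8135121 = 44195080524065.

44195080524065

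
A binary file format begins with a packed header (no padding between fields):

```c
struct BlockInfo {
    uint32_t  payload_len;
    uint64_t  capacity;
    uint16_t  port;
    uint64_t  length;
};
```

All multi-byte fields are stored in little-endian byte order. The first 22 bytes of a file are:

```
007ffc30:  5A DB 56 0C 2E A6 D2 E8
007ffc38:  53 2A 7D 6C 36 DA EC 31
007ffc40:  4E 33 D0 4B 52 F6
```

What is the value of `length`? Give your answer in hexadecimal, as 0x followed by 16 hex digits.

0xF6524BD0334E31EC

`length` follows `payload_len` (4 B), `capacity` (8 B), `port` (2 B), so it starts at offset 4 + 8 + 2 = 14 and occupies 8 bytes.
Bytes at offsets 14..21: EC 31 4E 33 D0 4B 52 F6.
In little-endian order the low byte comes first in memory.
Reassemble most-significant byte first: F6 52 4B D0 33 4E 31 EC → 0xF6524BD0334E31EC.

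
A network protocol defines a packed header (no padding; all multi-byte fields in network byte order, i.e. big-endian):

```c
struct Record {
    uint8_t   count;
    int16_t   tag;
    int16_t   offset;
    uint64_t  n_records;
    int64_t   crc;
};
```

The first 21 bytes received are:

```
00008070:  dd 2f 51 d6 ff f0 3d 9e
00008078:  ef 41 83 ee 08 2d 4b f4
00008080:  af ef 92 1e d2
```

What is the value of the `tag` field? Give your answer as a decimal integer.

12113

`tag` follows `count` (1 byte), so it starts at byte offset 1 and occupies 2 bytes.
Bytes at offsets 1..2: 2F 51.
Big-endian: lowest address holds the most-significant byte.
The bytes are already most-significant first: 0x2F51.
0x2F51 = 12113.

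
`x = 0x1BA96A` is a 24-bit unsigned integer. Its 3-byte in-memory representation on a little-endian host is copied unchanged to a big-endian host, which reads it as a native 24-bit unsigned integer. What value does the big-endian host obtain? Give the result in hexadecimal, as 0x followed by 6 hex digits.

Stored little-endian, the bytes at ascending addresses are 6A A9 1B.
Read back as big-endian, the last byte is least significant, giving 0x6AA91B.

0x6AA91B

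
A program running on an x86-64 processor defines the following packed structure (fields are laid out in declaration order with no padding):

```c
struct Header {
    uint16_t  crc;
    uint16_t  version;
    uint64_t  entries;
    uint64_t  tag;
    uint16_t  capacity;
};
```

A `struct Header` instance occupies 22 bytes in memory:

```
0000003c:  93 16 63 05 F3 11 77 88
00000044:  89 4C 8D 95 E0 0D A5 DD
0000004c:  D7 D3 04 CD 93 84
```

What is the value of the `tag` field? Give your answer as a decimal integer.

`tag` follows `crc` (2 B), `version` (2 B), `entries` (8 B), so it starts at offset 2 + 2 + 8 = 12 and occupies 8 bytes.
Bytes at offsets 12..19: E0 0D A5 DD D7 D3 04 CD.
Little-endian: lowest address holds the least-significant byte.
Reassemble most-significant byte first: CD 04 D3 D7 DD A5 0D E0 → 0xCD04D3D7DDA50DE0.
0xCD04D3D7DDA50DE0 = 14773165601772080608.

14773165601772080608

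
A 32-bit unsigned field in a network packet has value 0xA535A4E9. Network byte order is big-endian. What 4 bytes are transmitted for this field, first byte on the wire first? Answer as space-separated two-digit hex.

Split into bytes (most-significant first): A5 35 A4 E9.
Big-endian: lowest address holds the most-significant byte.
So the memory order matches the most-significant-first order: A5 35 A4 E9.

A5 35 A4 E9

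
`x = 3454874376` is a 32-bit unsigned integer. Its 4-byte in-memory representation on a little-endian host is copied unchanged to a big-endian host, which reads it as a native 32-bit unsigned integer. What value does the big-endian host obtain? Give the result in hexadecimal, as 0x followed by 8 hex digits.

3454874376 in 32-bit hexadecimal is 0xCDED3308.
Stored little-endian, the bytes at ascending addresses are 08 33 ED CD.
Read back as big-endian, the last byte is least significant, giving 0x0833EDCD.

0x0833EDCD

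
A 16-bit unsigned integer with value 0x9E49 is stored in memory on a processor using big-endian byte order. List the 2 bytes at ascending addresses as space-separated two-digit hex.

Split into bytes (most-significant first): 9E 49.
Big-endian stores the most-significant byte at the lowest address.
So the memory order matches the most-significant-first order: 9E 49.

9E 49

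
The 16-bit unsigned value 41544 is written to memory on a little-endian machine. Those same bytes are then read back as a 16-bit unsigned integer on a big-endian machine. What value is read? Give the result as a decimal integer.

41544 in 16-bit hexadecimal is 0xA248.
Stored little-endian, the bytes at ascending addresses are 48 A2.
Read back as big-endian, the last byte is least significant, giving 0x48A2.
0x48A2 = 18594.

18594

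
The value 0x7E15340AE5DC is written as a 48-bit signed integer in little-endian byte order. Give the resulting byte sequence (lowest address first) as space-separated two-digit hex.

DC E5 0A 34 15 7E

Split into bytes (most-significant first): 7E 15 34 0A E5 DC.
Little-endian: lowest address holds the least-significant byte.
So at ascending addresses the bytes are DC E5 0A 34 15 7E.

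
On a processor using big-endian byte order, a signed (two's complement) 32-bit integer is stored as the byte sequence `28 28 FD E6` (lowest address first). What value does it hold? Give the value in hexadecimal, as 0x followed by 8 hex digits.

0x2828FDE6

Big-endian stores the most-significant byte at the lowest address.
The bytes are already most-significant first: 0x2828FDE6.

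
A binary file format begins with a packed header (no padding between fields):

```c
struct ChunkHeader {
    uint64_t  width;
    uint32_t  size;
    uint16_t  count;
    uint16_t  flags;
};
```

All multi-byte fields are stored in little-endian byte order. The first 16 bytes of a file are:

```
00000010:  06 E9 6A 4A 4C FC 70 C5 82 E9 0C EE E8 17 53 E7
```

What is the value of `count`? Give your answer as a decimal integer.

`count` follows `width` (8 B), `size` (4 B), so it starts at offset 8 + 4 = 12 and occupies 2 bytes.
Bytes at offsets 12..13: E8 17.
Little-endian stores the least-significant byte at the lowest address.
Reassemble most-significant byte first: 17 E8 → 0x17E8.
0x17E8 = 6120.

6120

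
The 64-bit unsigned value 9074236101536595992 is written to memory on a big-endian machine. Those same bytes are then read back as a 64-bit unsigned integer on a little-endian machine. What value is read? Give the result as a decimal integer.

1747428750236708477

9074236101536595992 in 64-bit hexadecimal is 0x7DEE29A8301D4018.
Stored big-endian, the bytes at ascending addresses are 7D EE 29 A8 30 1D 40 18.
Read back as little-endian, the first byte is least significant, giving 0x18401D30A829EE7D.
0x18401D30A829EE7D = 1747428750236708477.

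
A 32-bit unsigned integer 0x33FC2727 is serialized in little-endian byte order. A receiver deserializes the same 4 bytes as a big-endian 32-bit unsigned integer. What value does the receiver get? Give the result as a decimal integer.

Stored little-endian, the bytes at ascending addresses are 27 27 FC 33.
Read back as big-endian, the last byte is least significant, giving 0x2727FC33.
0x2727FC33 = 656931891.

656931891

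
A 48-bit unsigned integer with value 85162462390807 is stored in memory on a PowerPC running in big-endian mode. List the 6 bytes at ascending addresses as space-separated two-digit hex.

85162462390807 in hexadecimal, padded to 48 bits, is 0x4D746E51AA17.
Split into bytes (most-significant first): 4D 74 6E 51 AA 17.
Big-endian stores the most-significant byte at the lowest address.
So the memory order matches the most-significant-first order: 4D 74 6E 51 AA 17.

4D 74 6E 51 AA 17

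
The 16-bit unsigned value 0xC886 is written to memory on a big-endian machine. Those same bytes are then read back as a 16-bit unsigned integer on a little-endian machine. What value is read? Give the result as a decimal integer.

Stored big-endian, the bytes at ascending addresses are C8 86.
Read back as little-endian, the first byte is least significant, giving 0x86C8.
0x86C8 = 34504.

34504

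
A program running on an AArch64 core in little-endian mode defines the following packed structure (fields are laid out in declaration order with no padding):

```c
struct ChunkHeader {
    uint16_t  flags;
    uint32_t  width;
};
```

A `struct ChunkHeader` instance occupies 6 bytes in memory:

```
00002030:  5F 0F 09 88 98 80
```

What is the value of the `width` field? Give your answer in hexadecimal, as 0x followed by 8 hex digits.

`width` follows `flags` (2 bytes), so it starts at byte offset 2 and occupies 4 bytes.
Bytes at offsets 2..5: 09 88 98 80.
Little-endian stores the least-significant byte at the lowest address.
Reassemble most-significant byte first: 80 98 88 09 → 0x80988809.

0x80988809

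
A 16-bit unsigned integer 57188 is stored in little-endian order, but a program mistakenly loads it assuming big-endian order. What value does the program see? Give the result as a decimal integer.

25823

57188 in 16-bit hexadecimal is 0xDF64.
Stored little-endian, the bytes at ascending addresses are 64 DF.
Read back as big-endian, the last byte is least significant, giving 0x64DF.
0x64DF = 25823.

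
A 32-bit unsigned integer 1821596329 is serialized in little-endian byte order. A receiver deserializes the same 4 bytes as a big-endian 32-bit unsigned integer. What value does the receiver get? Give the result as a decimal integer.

1821596329 in 32-bit hexadecimal is 0x6C935AA9.
Stored little-endian, the bytes at ascending addresses are A9 5A 93 6C.
Read back as big-endian, the last byte is least significant, giving 0xA95A936C.
0xA95A936C = 2841285484.

2841285484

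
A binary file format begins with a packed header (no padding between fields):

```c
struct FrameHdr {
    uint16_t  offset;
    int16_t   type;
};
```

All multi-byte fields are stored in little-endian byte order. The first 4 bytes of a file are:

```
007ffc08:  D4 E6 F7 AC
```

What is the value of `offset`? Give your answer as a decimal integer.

`offset` is the first field, at byte offset 0, occupying 2 bytes.
Bytes at offsets 0..1: D4 E6.
Little-endian stores the least-significant byte at the lowest address.
Reassemble most-significant byte first: E6 D4 → 0xE6D4.
0xE6D4 = 59092.

59092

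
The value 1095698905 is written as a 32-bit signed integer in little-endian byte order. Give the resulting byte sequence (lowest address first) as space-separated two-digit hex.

D9 09 4F 41

1095698905 in hexadecimal, padded to 32 bits, is 0x414F09D9.
Split into bytes (most-significant first): 41 4F 09 D9.
In little-endian order the low byte comes first in memory.
So at ascending addresses the bytes are D9 09 4F 41.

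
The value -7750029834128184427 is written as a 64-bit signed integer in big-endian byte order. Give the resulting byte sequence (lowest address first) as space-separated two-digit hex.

Two's complement of -7750029834128184427 in 64 bits: 7750029834128184427 = 0x6B8DA3129DE3D46B; invert → 0x94725CED621C2B94; add 1 → 0x94725CED621C2B95.
Split into bytes (most-significant first): 94 72 5C ED 62 1C 2B 95.
Big-endian stores the most-significant byte at the lowest address.
So the memory order matches the most-significant-first order: 94 72 5C ED 62 1C 2B 95.

94 72 5C ED 62 1C 2B 95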